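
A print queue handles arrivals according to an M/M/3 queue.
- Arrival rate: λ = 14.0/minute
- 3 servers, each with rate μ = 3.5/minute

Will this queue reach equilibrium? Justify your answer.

Stability requires ρ = λ/(cμ) < 1
ρ = 14.0/(3 × 3.5) = 14.0/10.50 = 1.3333
Since 1.3333 ≥ 1, the system is UNSTABLE.
Need c > λ/μ = 14.0/3.5 = 4.00.
Minimum servers needed: c = 5.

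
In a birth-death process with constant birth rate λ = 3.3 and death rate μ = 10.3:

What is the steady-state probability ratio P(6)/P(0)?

For constant rates: P(n)/P(0) = (λ/μ)^n
P(6)/P(0) = (3.3/10.3)^6 = 0.3204^6 = 0.001082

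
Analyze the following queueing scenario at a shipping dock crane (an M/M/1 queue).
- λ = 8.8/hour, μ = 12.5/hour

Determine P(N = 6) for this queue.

ρ = λ/μ = 8.8/12.5 = 0.7040
P(n) = (1-ρ)ρⁿ
P(6) = (1-0.7040) × 0.7040^6
P(6) = 0.29600 × 0.12174
P(6) = 0.03604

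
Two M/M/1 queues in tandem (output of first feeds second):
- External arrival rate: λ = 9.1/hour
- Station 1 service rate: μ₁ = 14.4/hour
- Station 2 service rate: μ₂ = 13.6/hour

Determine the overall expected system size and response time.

By Jackson's theorem, each station behaves as independent M/M/1.
Station 1: ρ₁ = 9.1/14.4 = 0.6319, L₁ = ρ₁/(1-ρ₁) = λ/(μ₁-λ) = 9.1/5.30 = 1.7170
Station 2: ρ₂ = 9.1/13.6 = 0.6691, L₂ = ρ₂/(1-ρ₂) = λ/(μ₂-λ) = 9.1/4.50 = 2.0222
Total: L = L₁ + L₂ = 1.7170 + 2.0222 = 3.7392
W = L/λ = 3.7392/9.1 = 0.4109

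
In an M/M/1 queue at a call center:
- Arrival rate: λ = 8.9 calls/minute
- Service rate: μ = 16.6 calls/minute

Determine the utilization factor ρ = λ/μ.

Server utilization: ρ = λ/μ
ρ = 8.9/16.6 = 0.5361
The server is busy 53.61% of the time.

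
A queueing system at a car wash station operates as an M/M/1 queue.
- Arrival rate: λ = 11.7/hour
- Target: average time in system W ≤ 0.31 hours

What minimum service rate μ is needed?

For M/M/1: W = 1/(μ-λ)
Need W ≤ 0.31, so 1/(μ-λ) ≤ 0.31
μ - λ ≥ 1/0.31 = 3.2258
μ ≥ 11.7 + 3.2258 = 14.9258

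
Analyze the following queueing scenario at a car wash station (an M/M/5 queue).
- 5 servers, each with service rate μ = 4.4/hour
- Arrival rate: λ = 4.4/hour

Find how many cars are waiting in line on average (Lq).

Traffic intensity: ρ = λ/(cμ) = 4.4/(5×4.4) = 0.2000
Since ρ = 0.2000 < 1, system is stable.
Offered load a = λ/μ = cρ = 4.4/4.4 = 1.0000
P₀ = [ Σₙ₌₀^4 aⁿ/n! + a^5/(5!(1-ρ)) ]⁻¹
Σ = a^0/0! + a^1/1! + a^2/2! + a^3/3! + a^4/4! = 1.0000 + 1.0000 + 0.50000 + 0.16667 + 0.041667 = 2.7083
a^5/(5!(1-ρ)) = 1.0000/(120 × 0.8000) = 0.01042
P₀ = 1/(2.7083 + 0.01042) = 0.3678
Lq = P₀·a^5·ρ / (5!(1-ρ)²) = 0.36782 × 1.0000 × 0.20000 / (120 × 0.64000) = 0.0009579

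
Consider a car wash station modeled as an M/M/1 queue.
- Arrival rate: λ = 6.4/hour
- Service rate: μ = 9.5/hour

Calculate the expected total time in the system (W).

First, compute utilization: ρ = λ/μ = 6.4/9.5 = 0.6737
For M/M/1: W = 1/(μ-λ)
W = 1/(9.5-6.4) = 1/3.10
W = 0.3226 hours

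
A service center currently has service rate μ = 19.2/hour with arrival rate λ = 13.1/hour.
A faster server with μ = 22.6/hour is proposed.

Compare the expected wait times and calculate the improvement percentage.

System 1: ρ₁ = 13.1/19.2 = 0.6823, W₁ = 1/(19.2-13.1) = 0.16393
System 2: ρ₂ = 13.1/22.6 = 0.5796, W₂ = 1/(22.6-13.1) = 0.10526
Improvement: (W₁-W₂)/W₁ = (0.16393-0.10526)/0.16393 = 35.79%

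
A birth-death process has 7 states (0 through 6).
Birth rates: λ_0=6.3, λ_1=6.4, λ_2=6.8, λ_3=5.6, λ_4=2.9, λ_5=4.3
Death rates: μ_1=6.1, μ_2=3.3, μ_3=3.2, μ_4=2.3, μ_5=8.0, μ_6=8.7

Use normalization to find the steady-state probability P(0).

Ratios P(n)/P(0) = (λ₀···λₙ₋₁)/(μ₁···μₙ):
P(1)/P(0) = (6.3)/(6.1) = 1.032787
P(2)/P(0) = (6.3×6.4)/(6.1×3.3) = 2.002981
P(3)/P(0) = (6.3×6.4×6.8)/(6.1×3.3×3.2) = 4.256334
P(4)/P(0) = (6.3×6.4×6.8×5.6)/(6.1×3.3×3.2×2.3) = 10.36325
P(5)/P(0) = (6.3×6.4×6.8×5.6×2.9)/(6.1×3.3×3.2×2.3×8.0) = 3.756677
P(6)/P(0) = (6.3×6.4×6.8×5.6×2.9×4.3)/(6.1×3.3×3.2×2.3×8.0×8.7) = 1.856749

Normalization: ∑ P(n) = 1
P(0) × (1.000000 + 1.032787 + 2.002981 + 4.256334 + 10.36325 + 3.756677 + 1.856749) = 1
P(0) × 24.2688 = 1
P(0) = 1/24.2688 = 0.04121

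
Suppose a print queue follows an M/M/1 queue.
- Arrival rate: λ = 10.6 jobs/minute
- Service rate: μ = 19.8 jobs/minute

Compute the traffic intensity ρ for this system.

Server utilization: ρ = λ/μ
ρ = 10.6/19.8 = 0.5354
The server is busy 53.54% of the time.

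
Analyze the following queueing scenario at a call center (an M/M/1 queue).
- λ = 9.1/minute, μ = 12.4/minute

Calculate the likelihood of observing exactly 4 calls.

ρ = λ/μ = 9.1/12.4 = 0.73387
P(n) = (1-ρ)ρⁿ
P(4) = (1-0.73387) × 0.73387^4
P(4) = 0.26613 × 0.29005
P(4) = 0.07719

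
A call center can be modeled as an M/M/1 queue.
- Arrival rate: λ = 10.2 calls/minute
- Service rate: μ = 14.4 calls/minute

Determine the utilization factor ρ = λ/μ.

Server utilization: ρ = λ/μ
ρ = 10.2/14.4 = 0.7083
The server is busy 70.83% of the time.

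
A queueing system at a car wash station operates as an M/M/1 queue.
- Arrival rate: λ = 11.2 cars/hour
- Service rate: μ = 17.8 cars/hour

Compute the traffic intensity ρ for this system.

Server utilization: ρ = λ/μ
ρ = 11.2/17.8 = 0.6292
The server is busy 62.92% of the time.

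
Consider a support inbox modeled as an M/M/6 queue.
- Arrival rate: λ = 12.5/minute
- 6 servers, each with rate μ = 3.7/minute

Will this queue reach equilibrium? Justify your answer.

Stability requires ρ = λ/(cμ) < 1
ρ = 12.5/(6 × 3.7) = 12.5/22.20 = 0.5631
Since 0.5631 < 1, the system is STABLE.
The servers are busy 56.31% of the time.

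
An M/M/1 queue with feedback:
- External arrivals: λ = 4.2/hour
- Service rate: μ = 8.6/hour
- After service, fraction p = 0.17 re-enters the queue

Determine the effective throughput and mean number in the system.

Effective arrival rate: λ_eff = λ/(1-p) = 4.2/(1-0.17) = 4.2/0.83 = 5.0602
ρ = λ_eff/μ = 5.0602/8.6 = 0.5884
L = ρ/(1-ρ) = 0.5884/(1-0.5884) = 1.4295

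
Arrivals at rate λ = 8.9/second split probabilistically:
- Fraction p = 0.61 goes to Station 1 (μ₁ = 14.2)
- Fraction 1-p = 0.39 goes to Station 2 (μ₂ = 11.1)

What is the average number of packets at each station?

Effective rates: λ₁ = 8.9×0.61 = 5.429, λ₂ = 8.9×0.39 = 3.471
Station 1: ρ₁ = 5.429/14.2 = 0.38232, L₁ = ρ₁/(1-ρ₁) = 0.38232/(1-0.38232) = 0.6190
Station 2: ρ₂ = 3.471/11.1 = 0.3127, L₂ = ρ₂/(1-ρ₂) = 0.3127/(1-0.3127) = 0.4550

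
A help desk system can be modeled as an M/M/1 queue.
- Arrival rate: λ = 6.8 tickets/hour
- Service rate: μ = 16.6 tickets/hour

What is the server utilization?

Server utilization: ρ = λ/μ
ρ = 6.8/16.6 = 0.4096
The server is busy 40.96% of the time.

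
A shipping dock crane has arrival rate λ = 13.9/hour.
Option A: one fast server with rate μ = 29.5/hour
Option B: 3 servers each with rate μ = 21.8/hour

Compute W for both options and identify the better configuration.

Option A: single server μ = 29.5 (M/M/1)
  ρ_A = 13.9/29.5 = 0.4712
  W_A = 1/(μ-λ) = 1/(29.5-13.9) = 1/15.60 = 0.06410

Option B: 3 servers μ = 21.8 (M/M/3)
  ρ_B = λ/(cμ) = 13.9/(3×21.8) = 0.2125
  Offered load a = λ/μ = cρ = 13.9/21.8 = 0.6376
  P₀ = [ Σₙ₌₀^2 aⁿ/n! + a^3/(3!(1-ρ)) ]⁻¹
  Σ = a^0/0! + a^1/1! + a^2/2! = 1.0000 + 0.6376 + 0.2033 = 1.8409
  a^3/(3!(1-ρ)) = 0.2592/(6 × 0.7875) = 0.05486
  P₀ = 1/(1.8409 + 0.05486) = 0.5275
  Lq = P₀·a^3·ρ / (3!(1-ρ)²) = 0.52749 × 0.25922 × 0.21254 / (6 × 0.62010) = 0.007811
  Wq_B = Lq/λ = 0.0078112/13.9 = 0.0005620
  W_B = Wq_B + 1/μ = 0.0005620 + 0.04587 = 0.04643

Since W_B = 0.04643 < W_A = 0.06410, Option B (multiple servers) has the shorter time in system.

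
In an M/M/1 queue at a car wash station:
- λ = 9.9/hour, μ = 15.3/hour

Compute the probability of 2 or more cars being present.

ρ = λ/μ = 9.9/15.3 = 0.6471
P(N ≥ n) = ρⁿ
P(N ≥ 2) = 0.6471^2
P(N ≥ 2) = 0.4187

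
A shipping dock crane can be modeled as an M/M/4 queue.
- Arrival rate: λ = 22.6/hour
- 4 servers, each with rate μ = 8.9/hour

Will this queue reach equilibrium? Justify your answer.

Stability requires ρ = λ/(cμ) < 1
ρ = 22.6/(4 × 8.9) = 22.6/35.60 = 0.6348
Since 0.6348 < 1, the system is STABLE.
The servers are busy 63.48% of the time.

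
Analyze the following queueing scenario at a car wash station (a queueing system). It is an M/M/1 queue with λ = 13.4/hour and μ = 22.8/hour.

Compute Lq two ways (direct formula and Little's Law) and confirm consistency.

Method 1 (direct): Lq = λ²/(μ(μ-λ)) = 179.56/(22.8 × 9.40) = 0.8378

Method 2 (Little's Law):
W = 1/(μ-λ) = 1/9.40 = 0.10638
Wq = W - 1/μ = 0.10638 - 0.043860 = 0.06252
Lq = λWq = 13.4 × 0.06252 = 0.8378 ✔ (matches Method 1)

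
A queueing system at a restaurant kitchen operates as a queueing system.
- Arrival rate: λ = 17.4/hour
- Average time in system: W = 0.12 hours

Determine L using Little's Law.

Little's Law: L = λW
L = 17.4 × 0.12 = 2.0880 orders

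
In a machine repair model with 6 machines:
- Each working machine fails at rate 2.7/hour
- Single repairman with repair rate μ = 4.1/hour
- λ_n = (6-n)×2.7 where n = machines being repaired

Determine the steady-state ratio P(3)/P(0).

P(3)/P(0) = ∏_{i=0}^{3-1} λ_i/μ_{i+1}
= (6-0)×2.7/4.1 × (6-1)×2.7/4.1 × (6-2)×2.7/4.1
= 34.2705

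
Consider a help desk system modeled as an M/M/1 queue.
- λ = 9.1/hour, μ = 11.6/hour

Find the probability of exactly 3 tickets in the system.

ρ = λ/μ = 9.1/11.6 = 0.7845
P(n) = (1-ρ)ρⁿ
P(3) = (1-0.7845) × 0.7845^3
P(3) = 0.2155 × 0.4828
P(3) = 0.1040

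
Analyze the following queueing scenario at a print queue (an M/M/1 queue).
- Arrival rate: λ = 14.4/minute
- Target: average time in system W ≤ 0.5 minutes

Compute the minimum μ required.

For M/M/1: W = 1/(μ-λ)
Need W ≤ 0.5, so 1/(μ-λ) ≤ 0.5
μ - λ ≥ 1/0.5 = 2.0000
μ ≥ 14.4 + 2.0000 = 16.4000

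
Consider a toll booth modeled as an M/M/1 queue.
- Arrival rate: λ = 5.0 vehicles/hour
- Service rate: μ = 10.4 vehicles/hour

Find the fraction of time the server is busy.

Server utilization: ρ = λ/μ
ρ = 5.0/10.4 = 0.4808
The server is busy 48.08% of the time.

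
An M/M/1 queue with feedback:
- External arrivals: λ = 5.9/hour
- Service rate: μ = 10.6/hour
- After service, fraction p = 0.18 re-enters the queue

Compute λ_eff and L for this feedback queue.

Effective arrival rate: λ_eff = λ/(1-p) = 5.9/(1-0.18) = 5.9/0.82 = 7.195122
ρ = λ_eff/μ = 7.195122/10.6 = 0.67879
L = ρ/(1-ρ) = 0.67879/(1-0.67879) = 2.1132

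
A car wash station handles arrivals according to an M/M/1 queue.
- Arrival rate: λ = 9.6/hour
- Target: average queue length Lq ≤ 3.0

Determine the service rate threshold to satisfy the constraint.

For M/M/1: Lq = λ²/(μ(μ-λ))
Need Lq ≤ 3.0, i.e. μ(μ-λ) ≥ λ²/3.0
μ² - 9.6μ - 92.16/3.0 ≥ 0  →  μ² - 9.6μ - 30.7200 ≥ 0
Quadratic formula (positive root): μ = [λ + √(λ² + 4×30.7200)]/2
Discriminant: 92.16 + 4×30.7200 = 215.0400, √215.0400 = 14.6642
μ ≥ (9.6 + 14.6642)/2 = 12.1321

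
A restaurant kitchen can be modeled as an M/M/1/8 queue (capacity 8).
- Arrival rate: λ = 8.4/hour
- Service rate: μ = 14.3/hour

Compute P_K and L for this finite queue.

ρ = λ/μ = 8.4/14.3 = 0.587413
P₀ = (1-ρ)/(1-ρ^(K+1)) = (1-0.587413)/(1-0.587413^9) = 0.4126/0.9917 = 0.4161
P_K = P₀×ρ^K = 0.41605 × 0.587413^8 = 0.41605 × 0.014176 = 0.005898
Blocking probability P_8 = 0.005898 (0.59%)
L = ρ[1 - (K+1)ρ^K + Kρ^(K+1)] / [(1-ρ)(1-ρ^(K+1))]
L = 0.587413 × (1 - 9×0.014176 + 8×0.0083271) / ((1 - 0.587413) × (1 - 0.0083271)) = 1.3482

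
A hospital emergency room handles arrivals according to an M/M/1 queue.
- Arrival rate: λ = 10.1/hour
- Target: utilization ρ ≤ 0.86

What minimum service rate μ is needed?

ρ = λ/μ, so μ = λ/ρ
μ ≥ 10.1/0.86 = 11.7442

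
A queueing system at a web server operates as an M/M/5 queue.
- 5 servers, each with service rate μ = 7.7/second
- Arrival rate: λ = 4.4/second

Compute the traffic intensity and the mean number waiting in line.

Traffic intensity: ρ = λ/(cμ) = 4.4/(5×7.7) = 0.1143
Since ρ = 0.1143 < 1, system is stable.
Offered load a = λ/μ = cρ = 4.4/7.7 = 0.5714
P₀ = [ Σₙ₌₀^4 aⁿ/n! + a^5/(5!(1-ρ)) ]⁻¹
Σ = a^0/0! + a^1/1! + a^2/2! + a^3/3! + a^4/4! = 1.0000 + 0.5714 + 0.1633 + 0.03110 + 0.004443 = 1.7702
a^5/(5!(1-ρ)) = 0.060927/(120 × 0.88571) = 0.0005732
P₀ = 1/(1.7702 + 0.0005732) = 0.5647
Lq = P₀·a^5·ρ / (5!(1-ρ)²) = 0.56471 × 0.060927 × 0.11429 / (120 × 0.78449) = 0.00004177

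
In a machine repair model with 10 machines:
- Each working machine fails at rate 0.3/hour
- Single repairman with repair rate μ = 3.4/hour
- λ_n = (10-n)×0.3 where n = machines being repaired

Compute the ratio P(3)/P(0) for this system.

P(3)/P(0) = ∏_{i=0}^{3-1} λ_i/μ_{i+1}
= (10-0)×0.3/3.4 × (10-1)×0.3/3.4 × (10-2)×0.3/3.4
= 0.4946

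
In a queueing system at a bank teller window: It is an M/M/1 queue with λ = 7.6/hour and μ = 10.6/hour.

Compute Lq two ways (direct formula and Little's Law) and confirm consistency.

Method 1 (direct): Lq = λ²/(μ(μ-λ)) = 57.76/(10.6 × 3.00) = 1.8164

Method 2 (Little's Law):
W = 1/(μ-λ) = 1/3.00 = 0.3333
Wq = W - 1/μ = 0.3333 - 0.09434 = 0.2390
Lq = λWq = 7.6 × 0.2390 = 1.8164 ✔ (matches Method 1)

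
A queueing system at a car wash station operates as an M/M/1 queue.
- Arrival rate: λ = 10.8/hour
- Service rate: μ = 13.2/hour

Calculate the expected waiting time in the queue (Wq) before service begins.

First, compute utilization: ρ = λ/μ = 10.8/13.2 = 0.8182
For M/M/1: Wq = λ/(μ(μ-λ))
Wq = 10.8/(13.2 × (13.2-10.8))
Wq = 10.8/(13.2 × 2.40)
Wq = 0.3409 hours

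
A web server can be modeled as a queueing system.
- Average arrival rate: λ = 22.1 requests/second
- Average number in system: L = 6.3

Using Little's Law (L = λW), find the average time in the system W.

Little's Law: L = λW, so W = L/λ
W = 6.3/22.1 = 0.2851 seconds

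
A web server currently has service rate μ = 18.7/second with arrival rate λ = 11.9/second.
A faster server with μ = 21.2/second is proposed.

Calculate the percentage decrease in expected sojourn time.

System 1: ρ₁ = 11.9/18.7 = 0.6364, W₁ = 1/(18.7-11.9) = 0.14706
System 2: ρ₂ = 11.9/21.2 = 0.5613, W₂ = 1/(21.2-11.9) = 0.10753
Improvement: (W₁-W₂)/W₁ = (0.14706-0.10753)/0.14706 = 26.88%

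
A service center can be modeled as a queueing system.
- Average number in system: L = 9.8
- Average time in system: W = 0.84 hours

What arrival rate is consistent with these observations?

Little's Law: L = λW, so λ = L/W
λ = 9.8/0.84 = 11.6667 customers/hour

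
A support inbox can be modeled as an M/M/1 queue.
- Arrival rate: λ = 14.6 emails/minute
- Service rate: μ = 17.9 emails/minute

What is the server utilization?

Server utilization: ρ = λ/μ
ρ = 14.6/17.9 = 0.8156
The server is busy 81.56% of the time.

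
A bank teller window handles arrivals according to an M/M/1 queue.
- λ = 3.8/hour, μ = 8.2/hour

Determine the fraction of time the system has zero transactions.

ρ = λ/μ = 3.8/8.2 = 0.4634
P(0) = 1 - ρ = 1 - 0.4634 = 0.5366
The server is idle 53.66% of the time.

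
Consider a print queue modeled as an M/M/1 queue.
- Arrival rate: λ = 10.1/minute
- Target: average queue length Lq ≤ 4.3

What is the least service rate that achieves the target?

For M/M/1: Lq = λ²/(μ(μ-λ))
Need Lq ≤ 4.3, i.e. μ(μ-λ) ≥ λ²/4.3
μ² - 10.1μ - 102.01/4.3 ≥ 0  →  μ² - 10.1μ - 23.72326 ≥ 0
Quadratic formula (positive root): μ = [λ + √(λ² + 4×23.72326)]/2
Discriminant: 102.01 + 4×23.72326 = 196.9030, √196.9030 = 14.0322
μ ≥ (10.1 + 14.0322)/2 = 12.0661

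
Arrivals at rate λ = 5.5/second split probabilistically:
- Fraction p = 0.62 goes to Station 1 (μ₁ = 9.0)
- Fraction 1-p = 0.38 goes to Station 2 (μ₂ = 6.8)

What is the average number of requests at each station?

Effective rates: λ₁ = 5.5×0.62 = 3.41, λ₂ = 5.5×0.38 = 2.09
Station 1: ρ₁ = 3.41/9.0 = 0.3789, L₁ = ρ₁/(1-ρ₁) = 0.3789/(1-0.3789) = 0.6100
Station 2: ρ₂ = 2.09/6.8 = 0.30735, L₂ = ρ₂/(1-ρ₂) = 0.30735/(1-0.30735) = 0.4437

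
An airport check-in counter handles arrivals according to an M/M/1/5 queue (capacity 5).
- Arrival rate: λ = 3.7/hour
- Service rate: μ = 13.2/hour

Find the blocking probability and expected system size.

ρ = λ/μ = 3.7/13.2 = 0.2803
P₀ = (1-ρ)/(1-ρ^(K+1)) = (1-0.2803)/(1-0.2803^6) = 0.71970/0.99952 = 0.7200
P_K = P₀×ρ^K = 0.7200 × 0.2803^5 = 0.7200 × 0.001730 = 0.001246
Blocking probability P_5 = 0.001246 (0.12%)
L = ρ[1 - (K+1)ρ^K + Kρ^(K+1)] / [(1-ρ)(1-ρ^(K+1))]
L = 0.2803 × (1 - 6×0.001730 + 5×0.0004850) / ((1 - 0.2803) × (1 - 0.0004850)) = 0.3866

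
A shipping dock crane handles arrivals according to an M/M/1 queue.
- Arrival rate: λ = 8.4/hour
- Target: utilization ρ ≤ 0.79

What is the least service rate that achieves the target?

ρ = λ/μ, so μ = λ/ρ
μ ≥ 8.4/0.79 = 10.6329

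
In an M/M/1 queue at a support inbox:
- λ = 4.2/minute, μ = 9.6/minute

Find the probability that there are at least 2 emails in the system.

ρ = λ/μ = 4.2/9.6 = 0.4375
P(N ≥ n) = ρⁿ
P(N ≥ 2) = 0.4375^2
P(N ≥ 2) = 0.1914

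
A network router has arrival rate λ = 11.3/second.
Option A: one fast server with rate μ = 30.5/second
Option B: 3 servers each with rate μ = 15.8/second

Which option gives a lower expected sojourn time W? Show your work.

Option A: single server μ = 30.5 (M/M/1)
  ρ_A = 11.3/30.5 = 0.3705
  W_A = 1/(μ-λ) = 1/(30.5-11.3) = 1/19.20 = 0.05208

Option B: 3 servers μ = 15.8 (M/M/3)
  ρ_B = λ/(cμ) = 11.3/(3×15.8) = 0.2384
  Offered load a = λ/μ = cρ = 11.3/15.8 = 0.7152
  P₀ = [ Σₙ₌₀^2 aⁿ/n! + a^3/(3!(1-ρ)) ]⁻¹
  Σ = a^0/0! + a^1/1! + a^2/2! = 1.0000 + 0.7152 + 0.2557 = 1.9709
  a^3/(3!(1-ρ)) = 0.3658/(6 × 0.7616) = 0.08005
  P₀ = 1/(1.9709 + 0.08005) = 0.4876
  Lq = P₀·a^3·ρ / (3!(1-ρ)²) = 0.4876 × 0.3658 × 0.2384 / (6 × 0.5800) = 0.01222
  Wq_B = Lq/λ = 0.01222/11.3 = 0.001081
  W_B = Wq_B + 1/μ = 0.001081 + 0.06329 = 0.06437

Since W_A = 0.05208 < W_B = 0.06437, Option A (single fast server) has the shorter time in system.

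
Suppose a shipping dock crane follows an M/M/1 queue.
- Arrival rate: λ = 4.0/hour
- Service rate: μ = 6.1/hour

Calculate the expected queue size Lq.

ρ = λ/μ = 4.0/6.1 = 0.6557
For M/M/1: Lq = λ²/(μ(μ-λ))
Lq = 16.00/(6.1 × 2.10)
Lq = 1.2490 containers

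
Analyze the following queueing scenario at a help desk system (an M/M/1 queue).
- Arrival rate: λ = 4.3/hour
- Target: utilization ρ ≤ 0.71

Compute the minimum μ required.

ρ = λ/μ, so μ = λ/ρ
μ ≥ 4.3/0.71 = 6.0563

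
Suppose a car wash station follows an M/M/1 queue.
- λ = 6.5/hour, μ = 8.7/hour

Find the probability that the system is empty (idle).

ρ = λ/μ = 6.5/8.7 = 0.7471
P(0) = 1 - ρ = 1 - 0.7471 = 0.2529
The server is idle 25.29% of the time.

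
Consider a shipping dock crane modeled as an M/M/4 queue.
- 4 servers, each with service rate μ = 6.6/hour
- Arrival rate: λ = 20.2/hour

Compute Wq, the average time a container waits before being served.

Traffic intensity: ρ = λ/(cμ) = 20.2/(4×6.6) = 0.7652
Since ρ = 0.7652 < 1, system is stable.
Offered load a = λ/μ = cρ = 20.2/6.6 = 3.0606
P₀ = [ Σₙ₌₀^3 aⁿ/n! + a^4/(4!(1-ρ)) ]⁻¹
Σ = a^0/0! + a^1/1! + a^2/2! + a^3/3! = 1.00000 + 3.06061 + 4.68365 + 4.77827 = 13.5225
a^4/(4!(1-ρ)) = 87.74649/(24 × 0.2348485) = 15.5679
P₀ = 1/(13.5225 + 15.5679) = 0.03438
Lq = P₀·a^4·ρ / (4!(1-ρ)²) = 0.034376 × 87.7465 × 0.76515 / (24 × 0.055154) = 1.7436
Wq = Lq/λ = 1.7436/20.2 = 0.08632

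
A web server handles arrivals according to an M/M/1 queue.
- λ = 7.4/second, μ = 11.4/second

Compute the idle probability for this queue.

ρ = λ/μ = 7.4/11.4 = 0.6491
P(0) = 1 - ρ = 1 - 0.6491 = 0.3509
The server is idle 35.09% of the time.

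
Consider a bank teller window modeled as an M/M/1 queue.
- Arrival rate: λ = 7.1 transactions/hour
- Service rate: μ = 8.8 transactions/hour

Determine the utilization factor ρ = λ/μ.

Server utilization: ρ = λ/μ
ρ = 7.1/8.8 = 0.8068
The server is busy 80.68% of the time.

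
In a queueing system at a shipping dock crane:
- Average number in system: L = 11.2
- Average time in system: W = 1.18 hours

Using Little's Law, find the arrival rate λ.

Little's Law: L = λW, so λ = L/W
λ = 11.2/1.18 = 9.4915 containers/hour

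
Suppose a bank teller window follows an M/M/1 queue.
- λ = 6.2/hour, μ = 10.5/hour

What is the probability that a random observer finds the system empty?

ρ = λ/μ = 6.2/10.5 = 0.5905
P(0) = 1 - ρ = 1 - 0.5905 = 0.4095
The server is idle 40.95% of the time.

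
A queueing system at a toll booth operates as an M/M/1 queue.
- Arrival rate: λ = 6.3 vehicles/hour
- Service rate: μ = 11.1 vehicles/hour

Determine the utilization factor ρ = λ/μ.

Server utilization: ρ = λ/μ
ρ = 6.3/11.1 = 0.5676
The server is busy 56.76% of the time.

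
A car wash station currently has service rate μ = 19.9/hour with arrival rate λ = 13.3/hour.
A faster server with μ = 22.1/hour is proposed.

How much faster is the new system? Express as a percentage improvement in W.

System 1: ρ₁ = 13.3/19.9 = 0.6683, W₁ = 1/(19.9-13.3) = 0.15152
System 2: ρ₂ = 13.3/22.1 = 0.6018, W₂ = 1/(22.1-13.3) = 0.11364
Improvement: (W₁-W₂)/W₁ = (0.15152-0.11364)/0.15152 = 25.00%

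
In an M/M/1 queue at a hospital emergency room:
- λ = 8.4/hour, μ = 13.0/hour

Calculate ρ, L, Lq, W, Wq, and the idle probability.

Step 1: ρ = λ/μ = 8.4/13.0 = 0.6462
Step 2: L = λ/(μ-λ) = 8.4/4.60 = 1.8261
Step 3: Lq = λ²/(μ(μ-λ)) = 70.56/(13.0×4.60) = 1.1799
Step 4: W = 1/(μ-λ) = 1/4.60 = 0.21739
Step 5: Wq = λ/(μ(μ-λ)) = 8.4/(13.0×4.60) = 0.1405
Step 6: P(0) = 1-ρ = 0.3538
Verify: L = λW = 8.4×0.21739 = 1.8261 ✔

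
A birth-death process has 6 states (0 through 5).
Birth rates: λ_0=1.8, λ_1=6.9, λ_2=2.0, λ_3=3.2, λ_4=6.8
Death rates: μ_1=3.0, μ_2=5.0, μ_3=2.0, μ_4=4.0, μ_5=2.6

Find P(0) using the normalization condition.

Ratios P(n)/P(0) = (λ₀···λₙ₋₁)/(μ₁···μₙ):
P(1)/P(0) = (1.8)/(3.0) = 0.6000
P(2)/P(0) = (1.8×6.9)/(3.0×5.0) = 0.8280
P(3)/P(0) = (1.8×6.9×2.0)/(3.0×5.0×2.0) = 0.8280
P(4)/P(0) = (1.8×6.9×2.0×3.2)/(3.0×5.0×2.0×4.0) = 0.6624
P(5)/P(0) = (1.8×6.9×2.0×3.2×6.8)/(3.0×5.0×2.0×4.0×2.6) = 1.7324

Normalization: ∑ P(n) = 1
P(0) × (1.0000 + 0.6000 + 0.8280 + 0.8280 + 0.6624 + 1.7324) = 1
P(0) × 5.6508 = 1
P(0) = 1/5.6508 = 0.1770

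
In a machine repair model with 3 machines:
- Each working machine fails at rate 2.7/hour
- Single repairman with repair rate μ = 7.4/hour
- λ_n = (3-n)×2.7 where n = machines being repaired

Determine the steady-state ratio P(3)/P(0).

P(3)/P(0) = ∏_{i=0}^{3-1} λ_i/μ_{i+1}
= (3-0)×2.7/7.4 × (3-1)×2.7/7.4 × (3-2)×2.7/7.4
= 0.2914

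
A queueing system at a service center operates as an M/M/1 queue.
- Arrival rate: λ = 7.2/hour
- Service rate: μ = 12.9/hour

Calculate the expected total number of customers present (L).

ρ = λ/μ = 7.2/12.9 = 0.5581
For M/M/1: L = λ/(μ-λ)
L = 7.2/(12.9-7.2) = 7.2/5.70
L = 1.2632 customers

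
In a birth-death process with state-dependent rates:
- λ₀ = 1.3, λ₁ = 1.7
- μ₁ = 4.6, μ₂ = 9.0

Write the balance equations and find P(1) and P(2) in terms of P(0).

Balance equations:
State 0: λ₀P₀ = μ₁P₁ → P₁ = (λ₀/μ₁)P₀ = (1.3/4.6)P₀ = 0.2826P₀
State 1: P₂ = (λ₀λ₁)/(μ₁μ₂)P₀ = (1.3×1.7)/(4.6×9.0)P₀ = 0.05338P₀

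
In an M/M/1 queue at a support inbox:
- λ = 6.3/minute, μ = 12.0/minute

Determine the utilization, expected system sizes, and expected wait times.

Step 1: ρ = λ/μ = 6.3/12.0 = 0.5250
Step 2: L = λ/(μ-λ) = 6.3/5.70 = 1.1053
Step 3: Lq = λ²/(μ(μ-λ)) = 39.69/(12.0×5.70) = 0.5803
Step 4: W = 1/(μ-λ) = 1/5.70 = 0.17544
Step 5: Wq = λ/(μ(μ-λ)) = 6.3/(12.0×5.70) = 0.09211
Step 6: P(0) = 1-ρ = 0.4750
Verify: L = λW = 6.3×0.17544 = 1.1053 ✔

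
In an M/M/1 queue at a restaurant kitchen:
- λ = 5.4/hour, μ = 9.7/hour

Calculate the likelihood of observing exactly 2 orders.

ρ = λ/μ = 5.4/9.7 = 0.5567
P(n) = (1-ρ)ρⁿ
P(2) = (1-0.5567) × 0.5567^2
P(2) = 0.4433 × 0.3099
P(2) = 0.1374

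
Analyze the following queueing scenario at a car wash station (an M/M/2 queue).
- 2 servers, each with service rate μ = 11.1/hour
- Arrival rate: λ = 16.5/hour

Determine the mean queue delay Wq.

Traffic intensity: ρ = λ/(cμ) = 16.5/(2×11.1) = 0.7432
Since ρ = 0.7432 < 1, system is stable.
Offered load a = λ/μ = cρ = 16.5/11.1 = 1.4865
P₀ = [ Σₙ₌₀^1 aⁿ/n! + a^2/(2!(1-ρ)) ]⁻¹
Σ = a^0/0! + a^1/1! = 1.0000 + 1.4865 = 2.4865
a^2/(2!(1-ρ)) = 2.20964/(2 × 0.256757) = 4.3030
P₀ = 1/(2.4865 + 4.3030) = 0.1473
Lq = P₀·a^2·ρ / (2!(1-ρ)²) = 0.14729 × 2.2096 × 0.74324 / (2 × 0.065924) = 1.8346
Wq = Lq/λ = 1.8346/16.5 = 0.1112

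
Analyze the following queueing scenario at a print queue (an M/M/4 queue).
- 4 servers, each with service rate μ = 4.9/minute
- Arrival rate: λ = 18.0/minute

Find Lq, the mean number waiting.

Traffic intensity: ρ = λ/(cμ) = 18.0/(4×4.9) = 0.9184
Since ρ = 0.9184 < 1, system is stable.
Offered load a = λ/μ = cρ = 18.0/4.9 = 3.6735
P₀ = [ Σₙ₌₀^3 aⁿ/n! + a^4/(4!(1-ρ)) ]⁻¹
Σ = a^0/0! + a^1/1! + a^2/2! + a^3/3! = 1.00000 + 3.67347 + 6.74719 + 8.26186 = 19.6825
a^4/(4!(1-ρ)) = 182.0982/(24 × 0.08163265) = 92.9460
P₀ = 1/(19.6825 + 92.9460) = 0.008879
Lq = P₀·a^4·ρ / (4!(1-ρ)²) = 0.0088787 × 182.0982 × 0.91837 / (24 × 0.0066639) = 9.2840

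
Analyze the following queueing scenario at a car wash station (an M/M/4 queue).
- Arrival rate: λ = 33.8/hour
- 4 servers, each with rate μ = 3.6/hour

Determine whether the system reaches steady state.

Stability requires ρ = λ/(cμ) < 1
ρ = 33.8/(4 × 3.6) = 33.8/14.40 = 2.3472
Since 2.3472 ≥ 1, the system is UNSTABLE.
Need c > λ/μ = 33.8/3.6 = 9.39.
Minimum servers needed: c = 10.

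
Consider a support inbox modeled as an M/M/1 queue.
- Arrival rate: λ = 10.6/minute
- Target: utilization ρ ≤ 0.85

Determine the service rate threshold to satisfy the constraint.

ρ = λ/μ, so μ = λ/ρ
μ ≥ 10.6/0.85 = 12.4706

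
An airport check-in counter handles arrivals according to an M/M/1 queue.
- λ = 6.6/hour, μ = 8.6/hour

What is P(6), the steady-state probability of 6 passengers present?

ρ = λ/μ = 6.6/8.6 = 0.7674
P(n) = (1-ρ)ρⁿ
P(6) = (1-0.7674) × 0.7674^6
P(6) = 0.23260 × 0.20424
P(6) = 0.04751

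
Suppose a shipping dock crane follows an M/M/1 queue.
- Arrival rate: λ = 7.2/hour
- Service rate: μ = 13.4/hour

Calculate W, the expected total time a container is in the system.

First, compute utilization: ρ = λ/μ = 7.2/13.4 = 0.5373
For M/M/1: W = 1/(μ-λ)
W = 1/(13.4-7.2) = 1/6.20
W = 0.1613 hours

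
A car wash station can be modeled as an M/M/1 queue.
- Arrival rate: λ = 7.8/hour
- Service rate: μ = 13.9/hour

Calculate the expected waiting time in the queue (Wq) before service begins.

First, compute utilization: ρ = λ/μ = 7.8/13.9 = 0.5612
For M/M/1: Wq = λ/(μ(μ-λ))
Wq = 7.8/(13.9 × (13.9-7.8))
Wq = 7.8/(13.9 × 6.10)
Wq = 0.09199 hours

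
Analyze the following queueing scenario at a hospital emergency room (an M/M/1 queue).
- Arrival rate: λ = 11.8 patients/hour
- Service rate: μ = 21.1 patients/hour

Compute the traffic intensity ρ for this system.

Server utilization: ρ = λ/μ
ρ = 11.8/21.1 = 0.5592
The server is busy 55.92% of the time.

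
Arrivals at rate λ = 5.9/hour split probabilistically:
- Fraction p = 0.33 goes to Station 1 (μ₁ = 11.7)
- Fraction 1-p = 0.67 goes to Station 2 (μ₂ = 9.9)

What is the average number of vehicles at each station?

Effective rates: λ₁ = 5.9×0.33 = 1.947, λ₂ = 5.9×0.67 = 3.953
Station 1: ρ₁ = 1.947/11.7 = 0.1664, L₁ = ρ₁/(1-ρ₁) = 0.1664/(1-0.1664) = 0.1996
Station 2: ρ₂ = 3.953/9.9 = 0.3993, L₂ = ρ₂/(1-ρ₂) = 0.3993/(1-0.3993) = 0.6647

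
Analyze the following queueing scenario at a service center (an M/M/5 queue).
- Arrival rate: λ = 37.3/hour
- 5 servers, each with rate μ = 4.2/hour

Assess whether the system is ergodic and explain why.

Stability requires ρ = λ/(cμ) < 1
ρ = 37.3/(5 × 4.2) = 37.3/21.00 = 1.7762
Since 1.7762 ≥ 1, the system is UNSTABLE.
Need c > λ/μ = 37.3/4.2 = 8.88.
Minimum servers needed: c = 9.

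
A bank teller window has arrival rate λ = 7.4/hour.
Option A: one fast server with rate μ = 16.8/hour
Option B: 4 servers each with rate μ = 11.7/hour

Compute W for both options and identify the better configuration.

Option A: single server μ = 16.8 (M/M/1)
  ρ_A = 7.4/16.8 = 0.4405
  W_A = 1/(μ-λ) = 1/(16.8-7.4) = 1/9.40 = 0.1064

Option B: 4 servers μ = 11.7 (M/M/4)
  ρ_B = λ/(cμ) = 7.4/(4×11.7) = 0.1581
  Offered load a = λ/μ = cρ = 7.4/11.7 = 0.6325
  P₀ = [ Σₙ₌₀^3 aⁿ/n! + a^4/(4!(1-ρ)) ]⁻¹
  Σ = a^0/0! + a^1/1! + a^2/2! + a^3/3! = 1.0000 + 0.6325 + 0.2000 + 0.04217 = 1.8747
  a^4/(4!(1-ρ)) = 0.16002/(24 × 0.84188) = 0.007920
  P₀ = 1/(1.8747 + 0.007920) = 0.5312
  Lq = P₀·a^4·ρ / (4!(1-ρ)²) = 0.53119 × 0.16002 × 0.15812 / (24 × 0.70876) = 0.0007901
  Wq_B = Lq/λ = 0.0007901/7.4 = 0.0001068
  W_B = Wq_B + 1/μ = 0.0001068 + 0.08547 = 0.08558

Since W_B = 0.08558 < W_A = 0.1064, Option B (multiple servers) has the shorter time in system.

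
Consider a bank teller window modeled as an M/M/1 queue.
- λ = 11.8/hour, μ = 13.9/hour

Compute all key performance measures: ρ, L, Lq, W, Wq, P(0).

Step 1: ρ = λ/μ = 11.8/13.9 = 0.8489
Step 2: L = λ/(μ-λ) = 11.8/2.10 = 5.6190
Step 3: Lq = λ²/(μ(μ-λ)) = 139.24/(13.9×2.10) = 4.7701
Step 4: W = 1/(μ-λ) = 1/2.10 = 0.47619
Step 5: Wq = λ/(μ(μ-λ)) = 11.8/(13.9×2.10) = 0.4042
Step 6: P(0) = 1-ρ = 0.1511
Verify: L = λW = 11.8×0.47619 = 5.6190 ✔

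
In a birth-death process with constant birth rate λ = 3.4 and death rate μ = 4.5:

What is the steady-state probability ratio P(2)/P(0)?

For constant rates: P(n)/P(0) = (λ/μ)^n
P(2)/P(0) = (3.4/4.5)^2 = 0.7556^2 = 0.5709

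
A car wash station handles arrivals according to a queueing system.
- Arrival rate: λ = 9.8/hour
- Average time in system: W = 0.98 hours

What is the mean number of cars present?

Little's Law: L = λW
L = 9.8 × 0.98 = 9.6040 cars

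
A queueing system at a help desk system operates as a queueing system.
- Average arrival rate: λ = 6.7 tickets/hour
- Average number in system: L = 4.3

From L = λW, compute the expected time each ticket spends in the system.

Little's Law: L = λW, so W = L/λ
W = 4.3/6.7 = 0.6418 hours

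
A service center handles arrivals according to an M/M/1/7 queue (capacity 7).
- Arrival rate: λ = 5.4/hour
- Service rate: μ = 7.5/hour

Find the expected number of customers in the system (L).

ρ = λ/μ = 5.4/7.5 = 0.7200
P₀ = (1-ρ)/(1-ρ^(K+1)) = (1-0.7200)/(1-0.7200^8) = 0.2800/0.9278 = 0.3018
P_K = P₀×ρ^K = 0.3018 × 0.7200^7 = 0.3018 × 0.1003 = 0.03027
L = ρ[1 - (K+1)ρ^K + Kρ^(K+1)] / [(1-ρ)(1-ρ^(K+1))]
L = 0.7200 × (1 - 8×0.100306 + 7×0.0722204) / ((1 - 0.7200) × (1 - 0.0722204)) = 1.9487 customers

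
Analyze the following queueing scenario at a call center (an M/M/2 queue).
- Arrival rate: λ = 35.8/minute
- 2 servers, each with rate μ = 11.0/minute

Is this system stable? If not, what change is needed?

Stability requires ρ = λ/(cμ) < 1
ρ = 35.8/(2 × 11.0) = 35.8/22.00 = 1.6273
Since 1.6273 ≥ 1, the system is UNSTABLE.
Need c > λ/μ = 35.8/11.0 = 3.25.
Minimum servers needed: c = 4.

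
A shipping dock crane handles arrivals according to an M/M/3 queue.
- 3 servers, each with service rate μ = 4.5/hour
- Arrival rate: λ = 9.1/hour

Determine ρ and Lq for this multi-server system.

Traffic intensity: ρ = λ/(cμ) = 9.1/(3×4.5) = 0.6741
Since ρ = 0.6741 < 1, system is stable.
Offered load a = λ/μ = cρ = 9.1/4.5 = 2.0222
P₀ = [ Σₙ₌₀^2 aⁿ/n! + a^3/(3!(1-ρ)) ]⁻¹
Σ = a^0/0! + a^1/1! + a^2/2! = 1.0000 + 2.0222 + 2.0447 = 5.0669
a^3/(3!(1-ρ)) = 8.26964/(6 × 0.325926) = 4.2288
P₀ = 1/(5.0669 + 4.2288) = 0.1076
Lq = P₀·a^3·ρ / (3!(1-ρ)²) = 0.10758 × 8.2696 × 0.67407 / (6 × 0.10623) = 0.9409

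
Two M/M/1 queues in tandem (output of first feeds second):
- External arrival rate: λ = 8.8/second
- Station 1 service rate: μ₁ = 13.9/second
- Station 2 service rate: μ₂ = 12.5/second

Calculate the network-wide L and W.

By Jackson's theorem, each station behaves as independent M/M/1.
Station 1: ρ₁ = 8.8/13.9 = 0.6331, L₁ = ρ₁/(1-ρ₁) = λ/(μ₁-λ) = 8.8/5.10 = 1.72549
Station 2: ρ₂ = 8.8/12.5 = 0.7040, L₂ = ρ₂/(1-ρ₂) = λ/(μ₂-λ) = 8.8/3.70 = 2.37838
Total: L = L₁ + L₂ = 1.72549 + 2.37838 = 4.10387
W = L/λ = 4.10387/8.8 = 0.4663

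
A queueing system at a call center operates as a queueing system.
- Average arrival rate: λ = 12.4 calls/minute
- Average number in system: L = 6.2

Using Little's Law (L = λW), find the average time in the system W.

Little's Law: L = λW, so W = L/λ
W = 6.2/12.4 = 0.5000 minutes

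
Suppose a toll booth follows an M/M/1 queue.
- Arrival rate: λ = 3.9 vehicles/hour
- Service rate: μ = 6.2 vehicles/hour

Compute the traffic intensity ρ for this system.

Server utilization: ρ = λ/μ
ρ = 3.9/6.2 = 0.6290
The server is busy 62.90% of the time.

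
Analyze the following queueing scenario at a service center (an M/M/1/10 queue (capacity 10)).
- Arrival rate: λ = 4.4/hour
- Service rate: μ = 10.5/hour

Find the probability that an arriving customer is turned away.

ρ = λ/μ = 4.4/10.5 = 0.41905
P₀ = (1-ρ)/(1-ρ^(K+1)) = (1-0.41905)/(1-0.41905^11) = 0.58095/0.99993 = 0.5810
P_K = P₀×ρ^K = 0.58099 × 0.41905^10 = 0.58099 × 0.00016698 = 0.00009701
Blocking probability = 0.009701%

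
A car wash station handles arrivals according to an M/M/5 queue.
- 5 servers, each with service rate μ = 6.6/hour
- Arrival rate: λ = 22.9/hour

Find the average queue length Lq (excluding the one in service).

Traffic intensity: ρ = λ/(cμ) = 22.9/(5×6.6) = 0.6939
Since ρ = 0.6939 < 1, system is stable.
Offered load a = λ/μ = cρ = 22.9/6.6 = 3.4697
P₀ = [ Σₙ₌₀^4 aⁿ/n! + a^5/(5!(1-ρ)) ]⁻¹
Σ = a^0/0! + a^1/1! + a^2/2! + a^3/3! + a^4/4! = 1.0000 + 3.4697 + 6.0194 + 6.9618 + 6.0389 = 23.4898
a^5/(5!(1-ρ)) = 502.8723/(120 × 0.30606) = 13.6921
P₀ = 1/(23.4898 + 13.6921) = 0.02689
Lq = P₀·a^5·ρ / (5!(1-ρ)²) = 0.026895 × 502.8723 × 0.69394 / (120 × 0.093673) = 0.8349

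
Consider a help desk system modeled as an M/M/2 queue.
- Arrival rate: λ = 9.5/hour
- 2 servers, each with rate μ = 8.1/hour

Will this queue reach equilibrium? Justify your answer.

Stability requires ρ = λ/(cμ) < 1
ρ = 9.5/(2 × 8.1) = 9.5/16.20 = 0.5864
Since 0.5864 < 1, the system is STABLE.
The servers are busy 58.64% of the time.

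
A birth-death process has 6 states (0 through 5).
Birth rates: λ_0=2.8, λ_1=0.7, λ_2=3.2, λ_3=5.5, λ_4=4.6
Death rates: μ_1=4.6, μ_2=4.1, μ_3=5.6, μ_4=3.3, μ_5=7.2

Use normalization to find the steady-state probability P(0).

Ratios P(n)/P(0) = (λ₀···λₙ₋₁)/(μ₁···μₙ):
P(1)/P(0) = (2.8)/(4.6) = 0.6087
P(2)/P(0) = (2.8×0.7)/(4.6×4.1) = 0.1039
P(3)/P(0) = (2.8×0.7×3.2)/(4.6×4.1×5.6) = 0.05938
P(4)/P(0) = (2.8×0.7×3.2×5.5)/(4.6×4.1×5.6×3.3) = 0.09897
P(5)/P(0) = (2.8×0.7×3.2×5.5×4.6)/(4.6×4.1×5.6×3.3×7.2) = 0.06323

Normalization: ∑ P(n) = 1
P(0) × (1.0000 + 0.6087 + 0.1039 + 0.05938 + 0.09897 + 0.06323) = 1
P(0) × 1.9342 = 1
P(0) = 1/1.9342 = 0.5170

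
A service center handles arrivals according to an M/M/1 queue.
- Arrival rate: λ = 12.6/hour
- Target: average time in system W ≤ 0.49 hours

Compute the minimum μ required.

For M/M/1: W = 1/(μ-λ)
Need W ≤ 0.49, so 1/(μ-λ) ≤ 0.49
μ - λ ≥ 1/0.49 = 2.0408
μ ≥ 12.6 + 2.0408 = 14.6408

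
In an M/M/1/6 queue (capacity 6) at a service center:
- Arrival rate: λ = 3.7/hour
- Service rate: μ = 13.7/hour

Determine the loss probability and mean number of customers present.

ρ = λ/μ = 3.7/13.7 = 0.27007
P₀ = (1-ρ)/(1-ρ^(K+1)) = (1-0.27007)/(1-0.27007^7) = 0.7299/0.9999 = 0.7300
P_K = P₀×ρ^K = 0.73001 × 0.27007^6 = 0.73001 × 0.00038802 = 0.0002833
Blocking probability P_6 = 0.0002833 (0.02833%)
L = ρ[1 - (K+1)ρ^K + Kρ^(K+1)] / [(1-ρ)(1-ρ^(K+1))]
L = 0.27007 × (1 - 7×0.0003880 + 6×0.0001048) / ((1 - 0.27007) × (1 - 0.0001048)) = 0.3693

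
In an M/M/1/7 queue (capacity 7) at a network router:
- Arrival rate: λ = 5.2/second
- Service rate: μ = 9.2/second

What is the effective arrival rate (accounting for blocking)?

ρ = λ/μ = 5.2/9.2 = 0.56522
P₀ = (1-ρ)/(1-ρ^(K+1)) = (1-0.56522)/(1-0.56522^8) = 0.4348/0.9896 = 0.4394
P_K = P₀×ρ^K = 0.43936 × 0.56522^7 = 0.43936 × 0.018430 = 0.008097
λ_eff = λ(1-P_K) = 5.2 × (1 - 0.008097) = 5.2 × 0.9919 = 5.1579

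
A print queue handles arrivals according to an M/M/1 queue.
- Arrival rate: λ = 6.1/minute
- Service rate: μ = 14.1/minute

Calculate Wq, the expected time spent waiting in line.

First, compute utilization: ρ = λ/μ = 6.1/14.1 = 0.4326
For M/M/1: Wq = λ/(μ(μ-λ))
Wq = 6.1/(14.1 × (14.1-6.1))
Wq = 6.1/(14.1 × 8.00)
Wq = 0.05408 minutes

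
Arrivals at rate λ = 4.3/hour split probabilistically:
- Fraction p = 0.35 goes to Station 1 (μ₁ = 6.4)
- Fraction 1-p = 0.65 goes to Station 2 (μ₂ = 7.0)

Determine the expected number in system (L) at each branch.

Effective rates: λ₁ = 4.3×0.35 = 1.505, λ₂ = 4.3×0.65 = 2.795
Station 1: ρ₁ = 1.505/6.4 = 0.2352, L₁ = ρ₁/(1-ρ₁) = 0.2352/(1-0.2352) = 0.3075
Station 2: ρ₂ = 2.795/7.0 = 0.3993, L₂ = ρ₂/(1-ρ₂) = 0.3993/(1-0.3993) = 0.6647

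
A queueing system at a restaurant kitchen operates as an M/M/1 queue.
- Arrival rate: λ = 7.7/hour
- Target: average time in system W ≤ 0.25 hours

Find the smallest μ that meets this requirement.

For M/M/1: W = 1/(μ-λ)
Need W ≤ 0.25, so 1/(μ-λ) ≤ 0.25
μ - λ ≥ 1/0.25 = 4.0000
μ ≥ 7.7 + 4.0000 = 11.7000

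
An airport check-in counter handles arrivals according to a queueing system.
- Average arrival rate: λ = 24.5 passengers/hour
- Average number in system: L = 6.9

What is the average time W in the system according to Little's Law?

Little's Law: L = λW, so W = L/λ
W = 6.9/24.5 = 0.2816 hours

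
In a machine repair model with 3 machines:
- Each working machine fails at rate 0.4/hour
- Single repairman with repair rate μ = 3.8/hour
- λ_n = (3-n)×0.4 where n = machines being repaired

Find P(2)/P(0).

P(2)/P(0) = ∏_{i=0}^{2-1} λ_i/μ_{i+1}
= (3-0)×0.4/3.8 × (3-1)×0.4/3.8
= 0.06648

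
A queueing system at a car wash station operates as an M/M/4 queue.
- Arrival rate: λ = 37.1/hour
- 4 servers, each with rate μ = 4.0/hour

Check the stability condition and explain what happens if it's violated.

Stability requires ρ = λ/(cμ) < 1
ρ = 37.1/(4 × 4.0) = 37.1/16.00 = 2.3188
Since 2.3188 ≥ 1, the system is UNSTABLE.
Need c > λ/μ = 37.1/4.0 = 9.28.
Minimum servers needed: c = 10.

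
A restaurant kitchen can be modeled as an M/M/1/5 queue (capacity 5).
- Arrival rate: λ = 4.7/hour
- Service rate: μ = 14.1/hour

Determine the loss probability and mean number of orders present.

ρ = λ/μ = 4.7/14.1 = 0.33333
P₀ = (1-ρ)/(1-ρ^(K+1)) = (1-0.33333)/(1-0.33333^6) = 0.6667/0.9986 = 0.6676
P_K = P₀×ρ^K = 0.6676 × 0.33333^5 = 0.6676 × 0.004115 = 0.002747
Blocking probability P_5 = 0.002747 (0.27%)
L = ρ[1 - (K+1)ρ^K + Kρ^(K+1)] / [(1-ρ)(1-ρ^(K+1))]
L = 0.33333 × (1 - 6×0.004115 + 5×0.001372) / ((1 - 0.33333) × (1 - 0.001372)) = 0.4918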